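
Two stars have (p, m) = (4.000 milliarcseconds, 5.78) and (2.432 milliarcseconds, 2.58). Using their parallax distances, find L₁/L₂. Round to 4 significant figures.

d₁ = 1/p₁ = 1/0.004000″ = 250 pc; d₂ = 1/p₂ = 1/0.002432″ = 411.18 pc.
M₁ = m₁ − 5 log₁₀ d₁ + 5 = 5.78 − 11.9897 + 5 = -1.2097.
M₂ = 2.58 − 13.0702 + 5 = -5.4902.
L₁/L₂ = 10^(0.4(M₂ − M₁)) = 10^(0.4 × (-4.2805)) = 10^(-1.71220) = 0.0194.

L₁/L₂ = 0.01940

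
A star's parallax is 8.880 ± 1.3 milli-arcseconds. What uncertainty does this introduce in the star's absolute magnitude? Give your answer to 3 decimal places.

M = m − 5 log₁₀ d + 5 = m + 5 log₁₀ p + 5, so ∂M/∂p = 5/(p ln 10).
σ_M = (5/ln 10) · (σ_p/p) = 2.1715 × 1.3/8.880 = 2.1715 × 0.1464 = 0.31791.

σ_M = 0.318 mag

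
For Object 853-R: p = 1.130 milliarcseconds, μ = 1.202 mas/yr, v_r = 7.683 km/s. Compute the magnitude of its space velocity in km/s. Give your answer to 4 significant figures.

9.190 km/s

d = 1/p = 1/0.001130″ = 884.96 pc.
μ = 1.202 mas/yr = 0.001202 ″/yr.
v_t = 4.740 μ d = 4.740 × 0.001202 × 884.96 = 5.042 km/s.
v = √(v_r² + v_t²) = √(7.683² + 5.042²) = √84.4503 = 9.1897 km/s.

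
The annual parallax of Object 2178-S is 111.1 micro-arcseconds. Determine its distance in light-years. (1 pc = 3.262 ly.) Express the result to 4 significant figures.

29360 light years

p = 111.1 micro-arcseconds = 0.0001111 arcsec.
d = 1/p = 1/0.0001111 = 9000.9 pc.
In light-years: 9000.9 × 3.262 = 29361 ly.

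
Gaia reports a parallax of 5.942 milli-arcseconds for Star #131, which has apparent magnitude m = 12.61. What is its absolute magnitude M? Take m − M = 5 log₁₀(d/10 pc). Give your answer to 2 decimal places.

d = 1/p = 1/0.005942″ = 168.29 pc.
m − M = 5 log₁₀(168.29) − 5 = 11.1303 − 5 = 6.1303.
M = m − (m − M) = 12.61 − 6.1303 = 6.48.

M = 6.48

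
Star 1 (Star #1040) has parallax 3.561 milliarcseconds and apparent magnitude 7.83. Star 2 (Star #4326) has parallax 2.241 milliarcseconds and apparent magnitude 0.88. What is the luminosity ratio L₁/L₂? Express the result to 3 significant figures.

L₁/L₂ = 0.000657

d₁ = 1/p₁ = 1/0.003561″ = 280.82 pc; d₂ = 1/p₂ = 1/0.002241″ = 446.23 pc.
M₁ = m₁ − 5 log₁₀ d₁ + 5 = 7.83 − 12.2421 + 5 = 0.5879.
M₂ = 0.88 − 13.2478 + 5 = -7.3678.
L₁/L₂ = 10^(0.4(M₂ − M₁)) = 10^(0.4 × (-7.9557)) = 10^(-3.18228) = 0.00065723.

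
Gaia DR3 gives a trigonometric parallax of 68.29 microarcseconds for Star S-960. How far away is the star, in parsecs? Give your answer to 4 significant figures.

14640 pc

p = 68.29 microarcseconds = 0.00006829 arcsec.
d = 1/p = 1/0.00006829 = 14643 pc.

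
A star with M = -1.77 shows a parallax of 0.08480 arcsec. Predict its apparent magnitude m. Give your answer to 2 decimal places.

m = -1.41

d = 1/p = 1/0.08480″ = 11.792 pc.
m − M = 5 log₁₀ d − 5 = 5 log₁₀(11.792) − 5 = 5.3579 − 5 = 0.3579.
m = M + (m − M) = -1.77 + 0.3579 = -1.41.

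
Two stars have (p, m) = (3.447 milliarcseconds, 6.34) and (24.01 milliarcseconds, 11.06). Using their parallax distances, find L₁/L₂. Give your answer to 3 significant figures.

L₁/L₂ = 3750

d₁ = 1/p₁ = 1/0.003447″ = 290.11 pc; d₂ = 1/p₂ = 1/0.02401″ = 41.649 pc.
M₁ = m₁ − 5 log₁₀ d₁ + 5 = 6.34 − 12.3128 + 5 = -0.9728.
M₂ = 11.06 − 8.0980 + 5 = 7.9620.
L₁/L₂ = 10^(0.4(M₂ − M₁)) = 10^(0.4 × 8.9348) = 10^3.57392 = 3749.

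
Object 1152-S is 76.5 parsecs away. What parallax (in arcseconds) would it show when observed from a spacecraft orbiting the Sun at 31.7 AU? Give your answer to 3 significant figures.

p (arcsec) = B (AU) / d (pc).
p = 31.7 / 76.5 = 0.41438 arcsec.

0.414 arcsec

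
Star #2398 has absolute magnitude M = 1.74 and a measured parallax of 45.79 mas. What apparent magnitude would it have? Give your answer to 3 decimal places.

d = 1/p = 1/0.04579″ = 21.839 pc.
m − M = 5 log₁₀ d − 5 = 5 log₁₀(21.839) − 5 = 6.6962 − 5 = 1.6962.
m = M + (m − M) = 1.74 + 1.6962 = 3.436.

m = 3.436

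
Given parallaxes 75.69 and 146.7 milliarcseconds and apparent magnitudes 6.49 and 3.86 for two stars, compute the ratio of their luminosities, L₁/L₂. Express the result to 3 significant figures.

L₁/L₂ = 0.333

d₁ = 1/p₁ = 1/0.07569″ = 13.212 pc; d₂ = 1/p₂ = 1/0.1467″ = 6.8166 pc.
M₁ = m₁ − 5 log₁₀ d₁ + 5 = 6.49 − 5.6048 + 5 = 5.8852.
M₂ = 3.86 − 4.1678 + 5 = 4.6922.
L₁/L₂ = 10^(0.4(M₂ − M₁)) = 10^(0.4 × (-1.1930)) = 10^(-0.47720) = 0.33327.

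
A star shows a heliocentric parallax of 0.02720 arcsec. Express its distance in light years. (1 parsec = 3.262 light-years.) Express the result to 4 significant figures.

119.9 light years

d = 1/p = 1/0.02720 = 36.765 pc.
In light-years: 36.765 × 3.262 = 119.93 ly.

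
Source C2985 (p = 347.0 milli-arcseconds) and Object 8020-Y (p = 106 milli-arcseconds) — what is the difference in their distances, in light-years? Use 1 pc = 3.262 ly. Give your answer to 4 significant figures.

21.37 ly

d_A = 1/0.3470″ = 2.8818 pc; d_B = 1/0.1060″ = 9.434 pc.
|d_B − d_A| = |9.434 − 2.8818| = 6.5522 pc = 6.5522 × 3.262 ly = 21.373 ly.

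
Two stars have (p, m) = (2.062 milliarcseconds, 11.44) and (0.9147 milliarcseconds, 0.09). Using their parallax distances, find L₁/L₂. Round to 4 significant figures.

d₁ = 1/p₁ = 1/0.002062″ = 484.97 pc; d₂ = 1/p₂ = 1/0.0009147″ = 1093.3 pc.
M₁ = m₁ − 5 log₁₀ d₁ + 5 = 11.44 − 13.4286 + 5 = 3.0114.
M₂ = 0.09 − 15.1937 + 5 = -10.1037.
L₁/L₂ = 10^(0.4(M₂ − M₁)) = 10^(0.4 × (-13.1151)) = 10^(-5.24604) = 0.0000056749.

L₁/L₂ = 5.675 × 10^-6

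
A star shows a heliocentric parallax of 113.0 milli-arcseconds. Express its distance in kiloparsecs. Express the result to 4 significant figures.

0.008850 kpc

p = 113.0 milli-arcseconds = 0.1130 arcsec.
d = 1/p = 1/0.1130 = 8.8496 pc.
= 0.0088496 kpc.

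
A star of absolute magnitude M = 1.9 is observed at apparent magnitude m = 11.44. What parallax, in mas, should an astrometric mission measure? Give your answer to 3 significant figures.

m − M = 11.44 − 1.9 = 9.54.
d = 10^((m−M)/5 + 1) = 10^2.908 = 809.1 pc.
p = 1/d = 1/809.1 = 0.0012359 arcsec = 1.2359 mas.

1.24 mas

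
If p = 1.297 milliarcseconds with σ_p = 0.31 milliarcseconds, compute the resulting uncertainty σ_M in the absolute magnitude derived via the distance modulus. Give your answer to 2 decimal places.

σ_M = 0.52 mag

M = m − 5 log₁₀ d + 5 = m + 5 log₁₀ p + 5, so ∂M/∂p = 5/(p ln 10).
σ_M = (5/ln 10) · (σ_p/p) = 2.1715 × 0.31/1.297 = 2.1715 × 0.23901 = 0.51901.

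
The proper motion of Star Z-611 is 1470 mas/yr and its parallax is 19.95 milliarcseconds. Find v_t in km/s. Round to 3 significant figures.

349 km/s

d = 1/p = 1/0.01995″ = 50.125 pc.
μ = 1470 mas/yr = 1.47 ″/yr.
v_t = 4.74 × μ × d = 4.74 × 1.47 × 50.125 = 349.26 km/s.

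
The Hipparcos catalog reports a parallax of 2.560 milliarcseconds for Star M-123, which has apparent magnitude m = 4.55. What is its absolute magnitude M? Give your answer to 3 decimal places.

M = -3.409

d = 1/p = 1/0.002560″ = 390.63 pc.
m − M = 5 log₁₀(390.63) − 5 = 12.9588 − 5 = 7.9588.
M = m − (m − M) = 4.55 − 7.9588 = -3.409.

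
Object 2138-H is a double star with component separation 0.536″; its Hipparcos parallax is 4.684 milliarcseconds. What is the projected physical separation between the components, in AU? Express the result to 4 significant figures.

114.4 AU

d = 1/p = 1/0.004684″ = 213.49 pc.
At distance d (pc), an angle of θ arcsec spans θ·d AU: s = 0.536 × 213.49 = 114.43 AU.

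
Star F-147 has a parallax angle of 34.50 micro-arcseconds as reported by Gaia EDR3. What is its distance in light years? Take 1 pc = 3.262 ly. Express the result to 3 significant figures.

94600 light years

p = 34.50 micro-arcseconds = 0.00003450 arcsec.
d = 1/p = 1/0.00003450 = 28986 pc.
In light-years: 28986 × 3.262 = 94552 ly.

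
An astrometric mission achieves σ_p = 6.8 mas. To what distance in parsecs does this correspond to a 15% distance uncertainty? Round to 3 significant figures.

22.1 pc

σ_d/d = σ_p/p, so the condition is σ_p/p ≤ 0.15, i.e. p ≥ σ_p/0.15.
p_min = 6.8/0.15 = 45.333 mas = 0.045333 arcsec.
d_max = 1/p_min = 1/0.045333 = 22.059 pc.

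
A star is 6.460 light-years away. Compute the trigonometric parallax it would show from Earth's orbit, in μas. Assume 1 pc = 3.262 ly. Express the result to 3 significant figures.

d = 6.460 ly ÷ 3.262 = 1.9804 pc.
p = 1/d = 1/1.9804 = 0.50495 arcsec.
= 0.50495 × 10⁶ = 5.0495 × 10^5 μas.

505000 μas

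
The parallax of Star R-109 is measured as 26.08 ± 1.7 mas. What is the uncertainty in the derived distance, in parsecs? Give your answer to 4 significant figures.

2.499 pc

d = 1/p, so σ_d = σ_p / p².
σ_d = 0.00170 / (0.02608)² = 0.00170 / 0.00068017 = 2.4994 pc.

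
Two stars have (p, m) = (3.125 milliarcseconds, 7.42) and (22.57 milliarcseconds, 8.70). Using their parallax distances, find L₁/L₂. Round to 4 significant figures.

L₁/L₂ = 169.6

d₁ = 1/p₁ = 1/0.003125″ = 320 pc; d₂ = 1/p₂ = 1/0.02257″ = 44.307 pc.
M₁ = m₁ − 5 log₁₀ d₁ + 5 = 7.42 − 12.5257 + 5 = -0.1057.
M₂ = 8.70 − 8.2324 + 5 = 5.4676.
L₁/L₂ = 10^(0.4(M₂ − M₁)) = 10^(0.4 × 5.5733) = 10^2.22932 = 169.56.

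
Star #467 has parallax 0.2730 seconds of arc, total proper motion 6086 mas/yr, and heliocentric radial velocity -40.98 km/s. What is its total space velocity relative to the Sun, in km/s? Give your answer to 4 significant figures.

113.3 km/s

d = 1/p = 1/0.2730″ = 3.663 pc.
μ = 6086 mas/yr = 6.086 ″/yr.
v_t = 4.740 μ d = 4.740 × 6.086 × 3.663 = 105.67 km/s.
v = √(v_r² + v_t²) = √((-40.98)² + 105.67²) = √12845.5 = 113.34 km/s.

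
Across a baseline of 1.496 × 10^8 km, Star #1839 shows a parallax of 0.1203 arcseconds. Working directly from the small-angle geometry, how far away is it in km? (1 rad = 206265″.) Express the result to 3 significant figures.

θ = 0.1203″ = 0.1203/206265 = 5.8323 × 10^-7 rad.
d = B/θ = (1.496 × 10^8) / (5.8323 × 10^-7) = 2.5650 × 10^14 km.

2.57 × 10^14 km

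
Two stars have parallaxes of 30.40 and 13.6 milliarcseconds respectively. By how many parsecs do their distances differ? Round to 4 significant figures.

d_A = 1/0.03040″ = 32.895 pc; d_B = 1/0.01360″ = 73.529 pc.
|d_B − d_A| = |73.529 − 32.895| = 40.634 pc.

40.63 pc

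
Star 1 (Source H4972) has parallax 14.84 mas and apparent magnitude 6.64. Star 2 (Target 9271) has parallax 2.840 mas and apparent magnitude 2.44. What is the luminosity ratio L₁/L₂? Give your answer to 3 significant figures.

L₁/L₂ = 0.000765

d₁ = 1/p₁ = 1/0.01484″ = 67.385 pc; d₂ = 1/p₂ = 1/0.002840″ = 352.11 pc.
M₁ = m₁ − 5 log₁₀ d₁ + 5 = 6.64 − 9.1428 + 5 = 2.4972.
M₂ = 2.44 − 12.7334 + 5 = -5.2934.
L₁/L₂ = 10^(0.4(M₂ − M₁)) = 10^(0.4 × (-7.7906)) = 10^(-3.11624) = 0.00076517.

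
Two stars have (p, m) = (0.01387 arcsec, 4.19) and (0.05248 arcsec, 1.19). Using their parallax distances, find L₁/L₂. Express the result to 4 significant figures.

d₁ = 1/p₁ = 1/0.01387″ = 72.098 pc; d₂ = 1/p₂ = 1/0.05248″ = 19.055 pc.
M₁ = m₁ − 5 log₁₀ d₁ + 5 = 4.19 − 9.2896 + 5 = -0.0996.
M₂ = 1.19 − 6.4000 + 5 = -0.2100.
L₁/L₂ = 10^(0.4(M₂ − M₁)) = 10^(0.4 × (-0.1104)) = 10^(-0.04416) = 0.90332.

L₁/L₂ = 0.9033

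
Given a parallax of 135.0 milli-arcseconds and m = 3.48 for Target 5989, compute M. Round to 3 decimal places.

d = 1/p = 1/0.1350″ = 7.4074 pc.
m − M = 5 log₁₀(7.4074) − 5 = 4.3483 − 5 = -0.6517.
M = m − (m − M) = 3.48 − (-0.6517) = 4.132.

M = 4.132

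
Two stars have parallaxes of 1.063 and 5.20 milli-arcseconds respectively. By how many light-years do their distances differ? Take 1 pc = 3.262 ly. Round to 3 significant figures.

d_A = 1/0.001063″ = 940.73 pc; d_B = 1/0.005200″ = 192.31 pc.
|d_B − d_A| = |192.31 − 940.73| = 748.42 pc = 748.42 × 3.262 ly = 2441.3 ly.

2440 ly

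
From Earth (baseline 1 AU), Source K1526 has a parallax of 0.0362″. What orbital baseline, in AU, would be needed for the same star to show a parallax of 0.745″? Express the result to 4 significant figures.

Parallax scales linearly with baseline: p ∝ B, so B = p_target / p_Earth × 1 AU.
B = 0.745 / 0.0362 = 20.58 AU.

20.58 AU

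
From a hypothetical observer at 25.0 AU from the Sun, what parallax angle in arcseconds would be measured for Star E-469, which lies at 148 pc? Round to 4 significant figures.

0.1689 arcsec

p (arcsec) = B (AU) / d (pc).
p = 25.0 / 148 = 0.16892 arcsec.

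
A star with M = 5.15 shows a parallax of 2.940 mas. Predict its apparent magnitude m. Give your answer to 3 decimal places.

d = 1/p = 1/0.002940″ = 340.14 pc.
m − M = 5 log₁₀ d − 5 = 5 log₁₀(340.14) − 5 = 12.6583 − 5 = 7.6583.
m = M + (m − M) = 5.15 + 7.6583 = 12.808.

m = 12.808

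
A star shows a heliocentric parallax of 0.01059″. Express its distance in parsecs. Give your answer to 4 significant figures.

d = 1/p = 1/0.01059 = 94.429 pc.

94.43 pc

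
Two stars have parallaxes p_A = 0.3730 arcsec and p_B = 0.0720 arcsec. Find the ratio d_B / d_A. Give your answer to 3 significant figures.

5.18

Since d = 1/p, d_B/d_A = p_A/p_B.
= 0.3730 / 0.0720 = 5.1806.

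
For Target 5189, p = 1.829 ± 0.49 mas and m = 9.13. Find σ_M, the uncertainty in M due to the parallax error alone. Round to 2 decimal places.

σ_M = 0.58 mag

M = m − 5 log₁₀ d + 5 = m + 5 log₁₀ p + 5, so ∂M/∂p = 5/(p ln 10).
σ_M = (5/ln 10) · (σ_p/p) = 2.1715 × 0.49/1.829 = 2.1715 × 0.26791 = 0.58177.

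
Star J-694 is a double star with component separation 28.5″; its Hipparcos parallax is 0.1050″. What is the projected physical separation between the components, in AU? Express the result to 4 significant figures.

d = 1/p = 1/0.1050″ = 9.5238 pc.
At distance d (pc), an angle of θ arcsec spans θ·d AU: s = 28.5 × 9.5238 = 271.43 AU.

271.4 AU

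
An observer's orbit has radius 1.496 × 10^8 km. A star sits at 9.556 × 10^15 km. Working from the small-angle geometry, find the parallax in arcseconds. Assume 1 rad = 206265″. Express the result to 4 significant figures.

θ ≈ B/d = (1.496 × 10^8) / (9.556 × 10^15) = 1.5655 × 10^-8 rad.
In arcseconds: 1.5655 × 10^-8 × 206265 = 0.0032291″.

0.003229 arcsec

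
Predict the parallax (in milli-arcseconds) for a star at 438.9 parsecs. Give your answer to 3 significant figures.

p = 1/d = 1/438.9 = 0.0022784 arcsec.
= 0.0022784 × 1000 = 2.2784 mas.

2.28 mas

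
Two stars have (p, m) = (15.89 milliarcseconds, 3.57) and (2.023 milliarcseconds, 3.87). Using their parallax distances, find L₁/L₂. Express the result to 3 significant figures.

L₁/L₂ = 0.0214

d₁ = 1/p₁ = 1/0.01589″ = 62.933 pc; d₂ = 1/p₂ = 1/0.002023″ = 494.32 pc.
M₁ = m₁ − 5 log₁₀ d₁ + 5 = 3.57 − 8.9944 + 5 = -0.4244.
M₂ = 3.87 − 13.4700 + 5 = -4.6000.
L₁/L₂ = 10^(0.4(M₂ − M₁)) = 10^(0.4 × (-4.1756)) = 10^(-1.67024) = 0.021368.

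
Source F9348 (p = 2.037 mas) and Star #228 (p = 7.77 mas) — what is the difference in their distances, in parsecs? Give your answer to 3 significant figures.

d_A = 1/0.002037″ = 490.92 pc; d_B = 1/0.007770″ = 128.7 pc.
|d_B − d_A| = |128.7 − 490.92| = 362.22 pc.

362 pc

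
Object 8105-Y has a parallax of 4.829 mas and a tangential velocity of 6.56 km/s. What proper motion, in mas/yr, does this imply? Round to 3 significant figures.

6.68 mas/yr

d = 1/p = 1/0.004829″ = 207.08 pc.
μ = v_t / (4.74 d) = 6.56 / (4.74 × 207.08) = 6.56 / 981.56 = 0.0066832 ″/yr = 6.6832 mas/yr.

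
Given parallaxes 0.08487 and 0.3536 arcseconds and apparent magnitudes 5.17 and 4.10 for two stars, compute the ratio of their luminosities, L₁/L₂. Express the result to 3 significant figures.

d₁ = 1/p₁ = 1/0.08487″ = 11.783 pc; d₂ = 1/p₂ = 1/0.3536″ = 2.8281 pc.
M₁ = m₁ − 5 log₁₀ d₁ + 5 = 5.17 − 5.3563 + 5 = 4.8137.
M₂ = 4.10 − 2.2575 + 5 = 6.8425.
L₁/L₂ = 10^(0.4(M₂ − M₁)) = 10^(0.4 × 2.0288) = 10^0.81152 = 6.4792.

L₁/L₂ = 6.48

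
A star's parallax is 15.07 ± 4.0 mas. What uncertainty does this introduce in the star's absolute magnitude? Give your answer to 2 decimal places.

σ_M = 0.58 mag

M = m − 5 log₁₀ d + 5 = m + 5 log₁₀ p + 5, so ∂M/∂p = 5/(p ln 10).
σ_M = (5/ln 10) · (σ_p/p) = 2.1715 × 4.0/15.07 = 2.1715 × 0.26543 = 0.57638.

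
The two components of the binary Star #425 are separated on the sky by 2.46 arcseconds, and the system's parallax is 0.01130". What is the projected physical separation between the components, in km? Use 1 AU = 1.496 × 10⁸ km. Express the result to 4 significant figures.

3.257 × 10^10 km

d = 1/p = 1/0.01130″ = 88.496 pc.
At distance d (pc), an angle of θ arcsec spans θ·d AU: s = 2.46 × 88.496 = 217.7 AU.
= 217.7 × 1.496 × 10⁸ km = 3.2568 × 10^10 km.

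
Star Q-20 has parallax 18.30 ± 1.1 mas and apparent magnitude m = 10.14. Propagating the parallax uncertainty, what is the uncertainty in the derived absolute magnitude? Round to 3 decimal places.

σ_M = 0.131 mag

M = m − 5 log₁₀ d + 5 = m + 5 log₁₀ p + 5, so ∂M/∂p = 5/(p ln 10).
σ_M = (5/ln 10) · (σ_p/p) = 2.1715 × 1.1/18.30 = 2.1715 × 0.060109 = 0.13053.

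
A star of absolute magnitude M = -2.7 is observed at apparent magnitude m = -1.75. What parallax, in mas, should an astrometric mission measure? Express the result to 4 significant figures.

64.57 mas

m − M = -1.75 − (-2.7) = 0.95.
d = 10^((m−M)/5 + 1) = 10^1.190 = 15.488 pc.
p = 1/d = 1/15.488 = 0.064566 arcsec = 64.566 mas.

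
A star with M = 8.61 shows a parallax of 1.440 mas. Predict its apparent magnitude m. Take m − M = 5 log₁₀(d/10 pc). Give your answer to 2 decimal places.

m = 17.82

d = 1/p = 1/0.001440″ = 694.44 pc.
m − M = 5 log₁₀ d − 5 = 5 log₁₀(694.44) − 5 = 14.2082 − 5 = 9.2082.
m = M + (m − M) = 8.61 + 9.2082 = 17.82.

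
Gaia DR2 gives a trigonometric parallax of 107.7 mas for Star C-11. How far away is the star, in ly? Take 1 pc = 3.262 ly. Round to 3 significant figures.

30.3 ly

p = 107.7 mas = 0.1077 arcsec.
d = 1/p = 1/0.1077 = 9.2851 pc.
In light-years: 9.2851 × 3.262 = 30.288 ly.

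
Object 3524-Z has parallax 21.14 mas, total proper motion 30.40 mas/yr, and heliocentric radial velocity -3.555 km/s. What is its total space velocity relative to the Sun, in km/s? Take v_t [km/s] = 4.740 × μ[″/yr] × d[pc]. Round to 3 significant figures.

7.69 km/s

d = 1/p = 1/0.02114″ = 47.304 pc.
μ = 30.40 mas/yr = 0.03040 ″/yr.
v_t = 4.740 μ d = 4.740 × 0.03040 × 47.304 = 6.8163 km/s.
v = √(v_r² + v_t²) = √((-3.555)² + 6.8163²) = √59.1 = 7.6877 km/s.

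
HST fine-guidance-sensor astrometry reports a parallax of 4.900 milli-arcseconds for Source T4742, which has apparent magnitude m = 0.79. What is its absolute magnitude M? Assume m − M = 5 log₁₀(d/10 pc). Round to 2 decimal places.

d = 1/p = 1/0.004900″ = 204.08 pc.
m − M = 5 log₁₀(204.08) − 5 = 11.5490 − 5 = 6.5490.
M = m − (m − M) = 0.79 − 6.5490 = -5.76.

M = -5.76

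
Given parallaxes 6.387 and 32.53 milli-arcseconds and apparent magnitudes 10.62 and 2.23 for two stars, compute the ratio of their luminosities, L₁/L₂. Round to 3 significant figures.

d₁ = 1/p₁ = 1/0.006387″ = 156.57 pc; d₂ = 1/p₂ = 1/0.03253″ = 30.741 pc.
M₁ = m₁ − 5 log₁₀ d₁ + 5 = 10.62 − 10.9735 + 5 = 4.6465.
M₂ = 2.23 − 7.4386 + 5 = -0.2086.
L₁/L₂ = 10^(0.4(M₂ − M₁)) = 10^(0.4 × (-4.8551)) = 10^(-1.94204) = 0.011428.

L₁/L₂ = 0.0114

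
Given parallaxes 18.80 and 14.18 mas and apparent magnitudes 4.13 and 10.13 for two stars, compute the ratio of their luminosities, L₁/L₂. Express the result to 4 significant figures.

d₁ = 1/p₁ = 1/0.01880″ = 53.191 pc; d₂ = 1/p₂ = 1/0.01418″ = 70.522 pc.
M₁ = m₁ − 5 log₁₀ d₁ + 5 = 4.13 − 8.6292 + 5 = 0.5008.
M₂ = 10.13 − 9.2416 + 5 = 5.8884.
L₁/L₂ = 10^(0.4(M₂ − M₁)) = 10^(0.4 × 5.3876) = 10^2.15504 = 142.9.

L₁/L₂ = 142.9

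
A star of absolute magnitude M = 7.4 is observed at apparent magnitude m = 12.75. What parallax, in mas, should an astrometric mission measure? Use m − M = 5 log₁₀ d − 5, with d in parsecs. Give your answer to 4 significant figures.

m − M = 12.75 − 7.4 = 5.35.
d = 10^((m−M)/5 + 1) = 10^2.070 = 117.49 pc.
p = 1/d = 1/117.49 = 0.0085114 arcsec = 8.5114 mas.

8.511 mas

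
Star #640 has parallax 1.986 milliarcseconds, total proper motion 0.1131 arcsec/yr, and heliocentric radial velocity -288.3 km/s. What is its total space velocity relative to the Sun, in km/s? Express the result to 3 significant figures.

d = 1/p = 1/0.001986″ = 503.52 pc.
v_t = 4.740 μ d = 4.740 × 0.1131 × 503.52 = 269.93 km/s.
v = √(v_r² + v_t²) = √((-288.3)² + 269.93²) = √155979 = 394.94 km/s.

395 km/s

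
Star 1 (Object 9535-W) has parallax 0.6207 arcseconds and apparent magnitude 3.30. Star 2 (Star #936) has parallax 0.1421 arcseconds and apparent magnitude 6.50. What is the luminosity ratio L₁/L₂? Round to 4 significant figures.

d₁ = 1/p₁ = 1/0.6207″ = 1.6111 pc; d₂ = 1/p₂ = 1/0.1421″ = 7.0373 pc.
M₁ = m₁ − 5 log₁₀ d₁ + 5 = 3.30 − 1.0356 + 5 = 7.2644.
M₂ = 6.50 − 4.2370 + 5 = 7.2630.
L₁/L₂ = 10^(0.4(M₂ − M₁)) = 10^(0.4 × (-0.0014)) = 10^(-0.00056) = 0.99871.

L₁/L₂ = 0.9987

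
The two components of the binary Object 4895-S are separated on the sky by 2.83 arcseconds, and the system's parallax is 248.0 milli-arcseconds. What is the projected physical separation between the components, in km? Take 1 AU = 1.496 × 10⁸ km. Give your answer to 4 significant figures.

1.707 × 10^9 km

d = 1/p = 1/0.2480″ = 4.0323 pc.
At distance d (pc), an angle of θ arcsec spans θ·d AU: s = 2.83 × 4.0323 = 11.411 AU.
= 11.411 × 1.496 × 10⁸ km = 1.7071 × 10^9 km.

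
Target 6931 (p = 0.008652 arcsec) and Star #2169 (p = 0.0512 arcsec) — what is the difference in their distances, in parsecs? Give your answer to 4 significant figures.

d_A = 1/0.008652″ = 115.58 pc; d_B = 1/0.05120″ = 19.531 pc.
|d_B − d_A| = |19.531 − 115.58| = 96.049 pc.

96.05 pc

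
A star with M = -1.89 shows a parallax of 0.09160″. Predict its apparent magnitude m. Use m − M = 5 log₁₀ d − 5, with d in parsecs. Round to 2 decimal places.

m = -1.70

d = 1/p = 1/0.09160″ = 10.917 pc.
m − M = 5 log₁₀ d − 5 = 5 log₁₀(10.917) − 5 = 5.1905 − 5 = 0.1905.
m = M + (m − M) = -1.89 + 0.1905 = -1.70.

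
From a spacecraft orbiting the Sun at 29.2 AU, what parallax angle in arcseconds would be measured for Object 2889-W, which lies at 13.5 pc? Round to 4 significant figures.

p (arcsec) = B (AU) / d (pc).
p = 29.2 / 13.5 = 2.163 arcsec.

2.163 arcsec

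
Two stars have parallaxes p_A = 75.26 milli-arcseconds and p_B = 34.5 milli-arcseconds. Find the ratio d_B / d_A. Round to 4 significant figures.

2.181

Since d = 1/p, d_B/d_A = p_A/p_B.
= 75.26 / 34.5 = 2.1814.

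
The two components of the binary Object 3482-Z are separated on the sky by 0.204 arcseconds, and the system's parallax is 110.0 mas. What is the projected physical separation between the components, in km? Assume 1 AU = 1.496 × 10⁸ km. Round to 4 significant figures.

2.774 × 10^8 km

d = 1/p = 1/0.1100″ = 9.0909 pc.
At distance d (pc), an angle of θ arcsec spans θ·d AU: s = 0.204 × 9.0909 = 1.8545 AU.
= 1.8545 × 1.496 × 10⁸ km = 2.7743 × 10^8 km.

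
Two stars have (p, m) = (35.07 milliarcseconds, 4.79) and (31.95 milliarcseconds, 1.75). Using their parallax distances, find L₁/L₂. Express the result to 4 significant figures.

L₁/L₂ = 0.05047

d₁ = 1/p₁ = 1/0.03507″ = 28.514 pc; d₂ = 1/p₂ = 1/0.03195″ = 31.299 pc.
M₁ = m₁ − 5 log₁₀ d₁ + 5 = 4.79 − 7.2753 + 5 = 2.5147.
M₂ = 1.75 − 7.4777 + 5 = -0.7277.
L₁/L₂ = 10^(0.4(M₂ − M₁)) = 10^(0.4 × (-3.2424)) = 10^(-1.29696) = 0.050471.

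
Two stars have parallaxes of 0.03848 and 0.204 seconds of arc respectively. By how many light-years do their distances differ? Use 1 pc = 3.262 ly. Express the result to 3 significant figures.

68.8 ly

d_A = 1/0.03848″ = 25.988 pc; d_B = 1/0.2040″ = 4.902 pc.
|d_B − d_A| = |4.902 − 25.988| = 21.086 pc = 21.086 × 3.262 ly = 68.783 ly.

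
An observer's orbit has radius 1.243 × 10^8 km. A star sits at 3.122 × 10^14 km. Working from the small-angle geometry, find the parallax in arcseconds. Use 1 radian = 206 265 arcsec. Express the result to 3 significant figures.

θ ≈ B/d = (1.243 × 10^8) / (3.122 × 10^14) = 3.9814 × 10^-7 rad.
In arcseconds: 3.9814 × 10^-7 × 206265 = 0.082122″.

0.0821 arcsec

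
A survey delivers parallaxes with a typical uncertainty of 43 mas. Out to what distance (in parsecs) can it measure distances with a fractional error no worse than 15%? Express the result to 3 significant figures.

3.49 pc

σ_d/d = σ_p/p, so the condition is σ_p/p ≤ 0.15, i.e. p ≥ σ_p/0.15.
p_min = 43/0.15 = 286.67 mas = 0.28667 arcsec.
d_max = 1/p_min = 1/0.28667 = 3.4883 pc.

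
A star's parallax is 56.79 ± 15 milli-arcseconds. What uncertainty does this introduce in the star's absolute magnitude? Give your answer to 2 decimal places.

σ_M = 0.57 mag

M = m − 5 log₁₀ d + 5 = m + 5 log₁₀ p + 5, so ∂M/∂p = 5/(p ln 10).
σ_M = (5/ln 10) · (σ_p/p) = 2.1715 × 15/56.79 = 2.1715 × 0.26413 = 0.57356.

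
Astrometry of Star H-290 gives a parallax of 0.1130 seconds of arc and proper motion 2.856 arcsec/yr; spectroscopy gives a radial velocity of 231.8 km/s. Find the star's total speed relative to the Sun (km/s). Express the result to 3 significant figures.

d = 1/p = 1/0.1130″ = 8.8496 pc.
v_t = 4.740 μ d = 4.740 × 2.856 × 8.8496 = 119.8 km/s.
v = √(v_r² + v_t²) = √(231.8² + 119.8²) = √68083.3 = 260.93 km/s.

261 km/s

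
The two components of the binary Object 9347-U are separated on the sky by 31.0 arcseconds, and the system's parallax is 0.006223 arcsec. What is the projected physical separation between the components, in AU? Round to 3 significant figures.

d = 1/p = 1/0.006223″ = 160.69 pc.
At distance d (pc), an angle of θ arcsec spans θ·d AU: s = 31.0 × 160.69 = 4981.4 AU.

4980 AU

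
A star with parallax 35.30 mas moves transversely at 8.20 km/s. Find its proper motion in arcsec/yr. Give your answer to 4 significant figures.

d = 1/p = 1/0.03530″ = 28.329 pc.
μ = v_t / (4.74 d) = 8.20 / (4.74 × 28.329) = 8.20 / 134.28 = 0.061066 ″/yr.

0.06107 arcsec/yr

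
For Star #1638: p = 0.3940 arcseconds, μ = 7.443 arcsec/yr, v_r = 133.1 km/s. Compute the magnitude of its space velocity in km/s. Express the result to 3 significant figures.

d = 1/p = 1/0.3940″ = 2.5381 pc.
v_t = 4.740 μ d = 4.740 × 7.443 × 2.5381 = 89.544 km/s.
v = √(v_r² + v_t²) = √(133.1² + 89.544²) = √25733.7 = 160.42 km/s.

160 km/s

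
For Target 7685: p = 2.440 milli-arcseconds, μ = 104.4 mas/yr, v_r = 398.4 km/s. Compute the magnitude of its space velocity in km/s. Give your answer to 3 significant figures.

447 km/s

d = 1/p = 1/0.002440″ = 409.84 pc.
μ = 104.4 mas/yr = 0.1044 ″/yr.
v_t = 4.740 μ d = 4.740 × 0.1044 × 409.84 = 202.81 km/s.
v = √(v_r² + v_t²) = √(398.4² + 202.81²) = √199854 = 447.05 km/s.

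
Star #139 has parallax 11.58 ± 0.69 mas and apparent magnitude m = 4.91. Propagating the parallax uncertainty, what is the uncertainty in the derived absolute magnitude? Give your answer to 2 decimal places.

σ_M = 0.13 mag

M = m − 5 log₁₀ d + 5 = m + 5 log₁₀ p + 5, so ∂M/∂p = 5/(p ln 10).
σ_M = (5/ln 10) · (σ_p/p) = 2.1715 × 0.69/11.58 = 2.1715 × 0.059585 = 0.12939.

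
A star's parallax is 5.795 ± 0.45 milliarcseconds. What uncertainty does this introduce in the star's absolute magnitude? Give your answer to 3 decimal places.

σ_M = 0.169 mag

M = m − 5 log₁₀ d + 5 = m + 5 log₁₀ p + 5, so ∂M/∂p = 5/(p ln 10).
σ_M = (5/ln 10) · (σ_p/p) = 2.1715 × 0.45/5.795 = 2.1715 × 0.077653 = 0.16862.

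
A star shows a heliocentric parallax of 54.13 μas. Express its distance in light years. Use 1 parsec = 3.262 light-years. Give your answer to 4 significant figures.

p = 54.13 μas = 0.00005413 arcsec.
d = 1/p = 1/0.00005413 = 18474 pc.
In light-years: 18474 × 3.262 = 60262 ly.

60260 light years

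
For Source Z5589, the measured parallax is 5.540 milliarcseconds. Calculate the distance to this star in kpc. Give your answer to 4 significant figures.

p = 5.540 milliarcseconds = 0.005540 arcsec.
d = 1/p = 1/0.005540 = 180.51 pc.
= 0.18051 kpc.

0.1805 kpc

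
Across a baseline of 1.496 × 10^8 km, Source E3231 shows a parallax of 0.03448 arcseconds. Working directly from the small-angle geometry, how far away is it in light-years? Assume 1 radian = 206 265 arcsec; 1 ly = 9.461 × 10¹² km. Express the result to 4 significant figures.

θ = 0.03448″ = 0.03448/206265 = 1.6716 × 10^-7 rad.
d = B/θ = (1.496 × 10^8) / (1.6716 × 10^-7) = 8.9495 × 10^14 km = (8.9495 × 10^14) / (9.461 × 10^12) ly = 94.594 ly.

94.59 ly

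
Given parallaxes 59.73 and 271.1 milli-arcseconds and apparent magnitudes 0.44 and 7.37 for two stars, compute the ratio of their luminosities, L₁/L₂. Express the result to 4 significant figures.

d₁ = 1/p₁ = 1/0.05973″ = 16.742 pc; d₂ = 1/p₂ = 1/0.2711″ = 3.6887 pc.
M₁ = m₁ − 5 log₁₀ d₁ + 5 = 0.44 − 6.1190 + 5 = -0.6790.
M₂ = 7.37 − 2.8344 + 5 = 9.5356.
L₁/L₂ = 10^(0.4(M₂ − M₁)) = 10^(0.4 × 10.2146) = 10^4.08584 = 12185.

L₁/L₂ = 12190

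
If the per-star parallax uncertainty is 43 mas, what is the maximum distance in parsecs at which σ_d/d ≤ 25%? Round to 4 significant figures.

σ_d/d = σ_p/p, so the condition is σ_p/p ≤ 0.25, i.e. p ≥ σ_p/0.25.
p_min = 43/0.25 = 172 mas = 0.172 arcsec.
d_max = 1/p_min = 1/0.172 = 5.814 pc.

5.814 pc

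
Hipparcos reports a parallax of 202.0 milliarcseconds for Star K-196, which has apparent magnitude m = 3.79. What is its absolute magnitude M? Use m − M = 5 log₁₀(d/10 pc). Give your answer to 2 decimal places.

d = 1/p = 1/0.2020″ = 4.9505 pc.
m − M = 5 log₁₀(4.9505) − 5 = 3.4732 − 5 = -1.5268.
M = m − (m − M) = 3.79 − (-1.5268) = 5.32.

M = 5.32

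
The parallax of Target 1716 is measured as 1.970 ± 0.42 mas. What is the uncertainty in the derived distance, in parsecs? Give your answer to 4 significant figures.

108.2 pc

d = 1/p, so σ_d = σ_p / p².
σ_d = 0.000420 / (0.001970)² = 0.000420 / 0.0000038809 = 108.22 pc.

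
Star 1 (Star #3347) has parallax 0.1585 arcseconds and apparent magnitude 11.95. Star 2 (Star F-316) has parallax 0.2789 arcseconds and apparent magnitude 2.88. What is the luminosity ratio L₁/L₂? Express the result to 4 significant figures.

L₁/L₂ = 0.0007292

d₁ = 1/p₁ = 1/0.1585″ = 6.3091 pc; d₂ = 1/p₂ = 1/0.2789″ = 3.5855 pc.
M₁ = m₁ − 5 log₁₀ d₁ + 5 = 11.95 − 3.9998 + 5 = 12.9502.
M₂ = 2.88 − 2.7727 + 5 = 5.1073.
L₁/L₂ = 10^(0.4(M₂ − M₁)) = 10^(0.4 × (-7.8429)) = 10^(-3.13716) = 0.00072919.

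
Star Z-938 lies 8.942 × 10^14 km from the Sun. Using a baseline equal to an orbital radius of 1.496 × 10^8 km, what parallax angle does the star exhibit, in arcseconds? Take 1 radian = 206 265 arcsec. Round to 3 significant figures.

θ ≈ B/d = (1.496 × 10^8) / (8.942 × 10^14) = 1.6730 × 10^-7 rad.
In arcseconds: 1.6730 × 10^-7 × 206265 = 0.034508″.

0.0345 arcsec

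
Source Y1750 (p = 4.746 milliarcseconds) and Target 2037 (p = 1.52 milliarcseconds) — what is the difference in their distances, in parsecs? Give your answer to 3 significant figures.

447 pc

d_A = 1/0.004746″ = 210.7 pc; d_B = 1/0.001520″ = 657.89 pc.
|d_B − d_A| = |657.89 − 210.7| = 447.19 pc.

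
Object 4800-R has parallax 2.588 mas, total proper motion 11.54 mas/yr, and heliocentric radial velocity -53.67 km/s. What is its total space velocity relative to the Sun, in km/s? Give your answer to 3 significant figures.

57.7 km/s

d = 1/p = 1/0.002588″ = 386.4 pc.
μ = 11.54 mas/yr = 0.01154 ″/yr.
v_t = 4.740 μ d = 4.740 × 0.01154 × 386.4 = 21.136 km/s.
v = √(v_r² + v_t²) = √((-53.67)² + 21.136²) = √3327.2 = 57.682 km/s.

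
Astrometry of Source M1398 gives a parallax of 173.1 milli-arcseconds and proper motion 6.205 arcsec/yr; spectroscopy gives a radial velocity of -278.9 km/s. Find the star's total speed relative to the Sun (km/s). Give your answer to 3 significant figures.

d = 1/p = 1/0.1731″ = 5.777 pc.
v_t = 4.740 μ d = 4.740 × 6.205 × 5.777 = 169.91 km/s.
v = √(v_r² + v_t²) = √((-278.9)² + 169.91²) = √106655 = 326.58 km/s.

327 km/s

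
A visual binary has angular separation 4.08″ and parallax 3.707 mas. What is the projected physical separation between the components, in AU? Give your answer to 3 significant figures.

1100 AU

d = 1/p = 1/0.003707″ = 269.76 pc.
At distance d (pc), an angle of θ arcsec spans θ·d AU: s = 4.08 × 269.76 = 1100.6 AU.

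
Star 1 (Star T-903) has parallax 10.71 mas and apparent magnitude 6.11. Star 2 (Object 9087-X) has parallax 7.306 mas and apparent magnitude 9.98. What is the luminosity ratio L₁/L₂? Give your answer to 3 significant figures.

d₁ = 1/p₁ = 1/0.01071″ = 93.371 pc; d₂ = 1/p₂ = 1/0.007306″ = 136.87 pc.
M₁ = m₁ − 5 log₁₀ d₁ + 5 = 6.11 − 9.8511 + 5 = 1.2589.
M₂ = 9.98 − 10.6815 + 5 = 4.2985.
L₁/L₂ = 10^(0.4(M₂ − M₁)) = 10^(0.4 × 3.0396) = 10^1.21584 = 16.438.

L₁/L₂ = 16.4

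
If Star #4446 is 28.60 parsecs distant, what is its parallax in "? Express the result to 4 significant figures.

0.03497 "

p = 1/d = 1/28.6 = 0.034965 arcsec.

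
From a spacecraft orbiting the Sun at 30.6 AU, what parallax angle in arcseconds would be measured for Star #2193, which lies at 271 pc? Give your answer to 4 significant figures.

p (arcsec) = B (AU) / d (pc).
p = 30.6 / 271 = 0.11292 arcsec.

0.1129 arcsec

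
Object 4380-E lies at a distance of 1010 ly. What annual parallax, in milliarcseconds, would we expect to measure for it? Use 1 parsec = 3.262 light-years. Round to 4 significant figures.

d = 1010 ly ÷ 3.262 = 309.63 pc.
p = 1/d = 1/309.63 = 0.0032297 arcsec.
= 0.0032297 × 1000 = 3.2297 mas.

3.230 mas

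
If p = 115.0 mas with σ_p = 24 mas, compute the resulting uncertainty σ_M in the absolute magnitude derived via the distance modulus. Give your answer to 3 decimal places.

M = m − 5 log₁₀ d + 5 = m + 5 log₁₀ p + 5, so ∂M/∂p = 5/(p ln 10).
σ_M = (5/ln 10) · (σ_p/p) = 2.1715 × 24/115.0 = 2.1715 × 0.2087 = 0.45319.

σ_M = 0.453 mag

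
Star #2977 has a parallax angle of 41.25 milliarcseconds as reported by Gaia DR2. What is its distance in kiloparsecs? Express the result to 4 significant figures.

0.02424 kpc

p = 41.25 milliarcseconds = 0.04125 arcsec.
d = 1/p = 1/0.04125 = 24.242 pc.
= 0.024242 kpc.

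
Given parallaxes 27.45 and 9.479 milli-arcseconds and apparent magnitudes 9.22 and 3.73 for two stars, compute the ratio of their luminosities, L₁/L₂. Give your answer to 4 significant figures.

L₁/L₂ = 0.0007593

d₁ = 1/p₁ = 1/0.02745″ = 36.43 pc; d₂ = 1/p₂ = 1/0.009479″ = 105.5 pc.
M₁ = m₁ − 5 log₁₀ d₁ + 5 = 9.22 − 7.8073 + 5 = 6.4127.
M₂ = 3.73 − 10.1163 + 5 = -1.3863.
L₁/L₂ = 10^(0.4(M₂ − M₁)) = 10^(0.4 × (-7.7990)) = 10^(-3.11960) = 0.00075928.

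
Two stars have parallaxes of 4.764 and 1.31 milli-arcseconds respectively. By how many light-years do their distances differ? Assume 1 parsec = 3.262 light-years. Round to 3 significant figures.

d_A = 1/0.004764″ = 209.91 pc; d_B = 1/0.001310″ = 763.36 pc.
|d_B − d_A| = |763.36 − 209.91| = 553.45 pc = 553.45 × 3.262 ly = 1805.4 ly.

1810 ly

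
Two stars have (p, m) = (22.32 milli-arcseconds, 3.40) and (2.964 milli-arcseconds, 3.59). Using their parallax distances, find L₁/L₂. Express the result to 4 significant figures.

d₁ = 1/p₁ = 1/0.02232″ = 44.803 pc; d₂ = 1/p₂ = 1/0.002964″ = 337.38 pc.
M₁ = m₁ − 5 log₁₀ d₁ + 5 = 3.40 − 8.2565 + 5 = 0.1435.
M₂ = 3.59 − 12.6406 + 5 = -4.0506.
L₁/L₂ = 10^(0.4(M₂ − M₁)) = 10^(0.4 × (-4.1941)) = 10^(-1.67764) = 0.021007.

L₁/L₂ = 0.02101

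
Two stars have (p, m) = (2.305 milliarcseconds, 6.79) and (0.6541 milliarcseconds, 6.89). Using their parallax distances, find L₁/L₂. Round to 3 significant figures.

d₁ = 1/p₁ = 1/0.002305″ = 433.84 pc; d₂ = 1/p₂ = 1/0.0006541″ = 1528.8 pc.
M₁ = m₁ − 5 log₁₀ d₁ + 5 = 6.79 − 13.1866 + 5 = -1.3966.
M₂ = 6.89 − 15.9218 + 5 = -4.0318.
L₁/L₂ = 10^(0.4(M₂ − M₁)) = 10^(0.4 × (-2.6352)) = 10^(-1.05408) = 0.088292.

L₁/L₂ = 0.0883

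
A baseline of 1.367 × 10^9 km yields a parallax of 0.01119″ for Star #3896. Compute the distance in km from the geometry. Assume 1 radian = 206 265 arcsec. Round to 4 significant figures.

2.520 × 10^16 km

θ = 0.01119″ = 0.01119/206265 = 5.4251 × 10^-8 rad.
d = B/θ = (1.367 × 10^9) / (5.4251 × 10^-8) = 2.5198 × 10^16 km.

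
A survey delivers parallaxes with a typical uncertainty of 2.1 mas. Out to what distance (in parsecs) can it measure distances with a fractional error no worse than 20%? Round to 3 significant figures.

95.2 pc

σ_d/d = σ_p/p, so the condition is σ_p/p ≤ 0.20, i.e. p ≥ σ_p/0.20.
p_min = 2.1/0.20 = 10.5 mas = 0.0105 arcsec.
d_max = 1/p_min = 1/0.0105 = 95.238 pc.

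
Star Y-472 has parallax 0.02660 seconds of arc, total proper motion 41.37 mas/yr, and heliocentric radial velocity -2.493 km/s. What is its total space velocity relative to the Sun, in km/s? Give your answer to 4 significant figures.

7.782 km/s

d = 1/p = 1/0.02660″ = 37.594 pc.
μ = 41.37 mas/yr = 0.04137 ″/yr.
v_t = 4.740 μ d = 4.740 × 0.04137 × 37.594 = 7.372 km/s.
v = √(v_r² + v_t²) = √((-2.493)² + 7.372²) = √60.5614 = 7.7821 km/s.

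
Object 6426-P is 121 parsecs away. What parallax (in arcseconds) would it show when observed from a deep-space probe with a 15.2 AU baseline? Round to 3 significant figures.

p (arcsec) = B (AU) / d (pc).
p = 15.2 / 121 = 0.12562 arcsec.

0.126 arcsec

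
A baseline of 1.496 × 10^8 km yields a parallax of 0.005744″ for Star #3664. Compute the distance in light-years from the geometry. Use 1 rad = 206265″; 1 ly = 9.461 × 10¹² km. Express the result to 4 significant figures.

567.8 ly

θ = 0.005744″ = 0.005744/206265 = 2.7848 × 10^-8 rad.
d = B/θ = (1.496 × 10^8) / (2.7848 × 10^-8) = 5.3720 × 10^15 km = (5.3720 × 10^15) / (9.461 × 10^12) ly = 567.8 ly.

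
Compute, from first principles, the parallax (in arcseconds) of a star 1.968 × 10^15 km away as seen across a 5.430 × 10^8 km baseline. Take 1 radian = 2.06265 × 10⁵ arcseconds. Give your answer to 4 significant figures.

0.05691 arcsec

θ ≈ B/d = (5.430 × 10^8) / (1.968 × 10^15) = 2.7591 × 10^-7 rad.
In arcseconds: 2.7591 × 10^-7 × 206265 = 0.056911″.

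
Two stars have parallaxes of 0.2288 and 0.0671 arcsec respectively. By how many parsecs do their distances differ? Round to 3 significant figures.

10.5 pc

d_A = 1/0.2288″ = 4.3706 pc; d_B = 1/0.06710″ = 14.903 pc.
|d_B − d_A| = |14.903 − 4.3706| = 10.532 pc.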